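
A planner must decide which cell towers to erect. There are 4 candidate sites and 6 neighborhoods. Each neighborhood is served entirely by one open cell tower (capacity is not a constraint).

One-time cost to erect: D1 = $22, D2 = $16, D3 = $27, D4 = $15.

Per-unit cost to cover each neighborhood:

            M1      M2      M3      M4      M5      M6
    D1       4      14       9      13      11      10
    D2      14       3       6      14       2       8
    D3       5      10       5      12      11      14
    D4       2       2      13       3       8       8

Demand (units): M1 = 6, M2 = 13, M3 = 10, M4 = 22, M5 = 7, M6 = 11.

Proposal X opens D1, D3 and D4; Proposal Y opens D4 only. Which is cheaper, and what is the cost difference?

Proposal X: {D1, D3, D4}: M1→D4 2·6=12, M2→D4 2·13=26, M3→D3 5·10=50, M4→D4 3·22=66, M5→D4 8·7=56, M6→D4 8·11=88. Service 298; fixed 64; total 362.
Proposal Y: {D4}: M1→D4 2·6=12, M2→D4 2·13=26, M3→D4 13·10=130, M4→D4 3·22=66, M5→D4 8·7=56, M6→D4 8·11=88. Service 378; fixed 15; total 393.
Difference: |362 − 393| = 31.

Proposal X is cheaper by 31.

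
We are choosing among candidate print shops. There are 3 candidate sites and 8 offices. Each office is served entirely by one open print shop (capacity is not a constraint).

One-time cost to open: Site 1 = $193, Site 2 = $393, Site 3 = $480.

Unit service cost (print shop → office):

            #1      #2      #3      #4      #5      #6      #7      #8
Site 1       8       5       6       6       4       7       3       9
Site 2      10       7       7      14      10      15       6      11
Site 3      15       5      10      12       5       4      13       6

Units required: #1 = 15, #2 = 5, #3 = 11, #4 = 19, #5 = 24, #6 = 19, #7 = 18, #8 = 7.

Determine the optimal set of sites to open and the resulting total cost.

Open Site 1 only; minimum total cost 864.

For any fixed open set, each office goes to its cheapest open site; total = fixed + service.
{Site 1}: #1→Site 1 8·15=120, #2→Site 1 5·5=25, #3→Site 1 6·11=66, #4→Site 1 6·19=114, #5→Site 1 4·24=96, #6→Site 1 7·19=133, #7→Site 1 3·18=54, #8→Site 1 9·7=63. Service 671; fixed 193; total 864.
{Site 1, Site 2}: #1→Site 1 8·15=120, #2→Site 1 5·5=25, #3→Site 1 6·11=66, #4→Site 1 6·19=114, #5→Site 1 4·24=96, #6→Site 1 7·19=133, #7→Site 1 3·18=54, #8→Site 1 9·7=63. Service 671; fixed 586; total 1257.
{Site 1, Site 3}: service 593 + fixed 673 = 1266
{Site 1, Site 2, Site 3}: #1→Site 1 8·15=120, #2→Site 1 5·5=25, #3→Site 1 6·11=66, #4→Site 1 6·19=114, #5→Site 1 4·24=96, #6→Site 3 4·19=76, #7→Site 1 3·18=54, #8→Site 3 6·7=42. Service 593; fixed 1066; total 1659.
No other subset beats 864.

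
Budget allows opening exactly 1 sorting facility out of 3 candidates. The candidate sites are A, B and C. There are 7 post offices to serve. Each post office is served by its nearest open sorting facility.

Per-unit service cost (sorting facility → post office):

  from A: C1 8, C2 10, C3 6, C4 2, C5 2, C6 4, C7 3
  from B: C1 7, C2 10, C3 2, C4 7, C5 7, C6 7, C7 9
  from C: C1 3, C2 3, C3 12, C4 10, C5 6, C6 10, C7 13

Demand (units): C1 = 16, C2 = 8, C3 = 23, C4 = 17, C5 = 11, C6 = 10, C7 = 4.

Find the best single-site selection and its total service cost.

Choose A only; total service cost 454.

With exactly 1 open, each post office uses its cheapest among the chosen.
{A}: C1→A 8·16=128, C2→A 10·8=80, C3→A 6·23=138, C4→A 2·17=34, C5→A 2·11=22, C6→A 4·10=40, C7→A 3·4=12. Service cost 454.
{B}: service cost 540
{C}: service cost 736
Among all 3 size-1 choices, {A} is lowest.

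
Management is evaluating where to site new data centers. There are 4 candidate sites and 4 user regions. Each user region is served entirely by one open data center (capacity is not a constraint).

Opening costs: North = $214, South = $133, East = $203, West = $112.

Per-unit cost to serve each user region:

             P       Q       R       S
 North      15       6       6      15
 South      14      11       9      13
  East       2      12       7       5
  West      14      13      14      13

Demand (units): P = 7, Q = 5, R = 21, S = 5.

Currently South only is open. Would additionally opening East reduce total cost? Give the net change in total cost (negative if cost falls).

No — net change +37 (cost rises by 37).

Current service cost with {South}: 407.
Adding East: each user region re-picks its cheapest; new service cost 241, saving 166.
Extra fixed cost: 203. Net change = 203 − 166 = 37.
(Totals: 540 → 577.)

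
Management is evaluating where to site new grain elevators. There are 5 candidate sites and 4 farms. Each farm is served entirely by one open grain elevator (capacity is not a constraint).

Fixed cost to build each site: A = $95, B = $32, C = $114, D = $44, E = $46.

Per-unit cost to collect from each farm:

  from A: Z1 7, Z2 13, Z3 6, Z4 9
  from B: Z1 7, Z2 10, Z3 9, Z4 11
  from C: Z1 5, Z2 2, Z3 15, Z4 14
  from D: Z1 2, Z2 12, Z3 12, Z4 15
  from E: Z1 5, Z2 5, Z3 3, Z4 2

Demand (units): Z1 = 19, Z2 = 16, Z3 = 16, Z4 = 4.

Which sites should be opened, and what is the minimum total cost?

Open D and E; minimum total cost 264.

For any fixed open set, each farm goes to its cheapest open site; total = fixed + service.
{D, E}: Z1→D 2·19=38, Z2→E 5·16=80, Z3→E 3·16=48, Z4→E 2·4=8. Service 174; fixed 90; total 264.
{E}: service 231 + fixed 46 = 277
{B, D, E}: Z1→D 2·19=38, Z2→E 5·16=80, Z3→E 3·16=48, Z4→E 2·4=8. Service 174; fixed 122; total 296.
{A, B, C, D, E}: service 126 + fixed 331 = 457
No other subset beats 264.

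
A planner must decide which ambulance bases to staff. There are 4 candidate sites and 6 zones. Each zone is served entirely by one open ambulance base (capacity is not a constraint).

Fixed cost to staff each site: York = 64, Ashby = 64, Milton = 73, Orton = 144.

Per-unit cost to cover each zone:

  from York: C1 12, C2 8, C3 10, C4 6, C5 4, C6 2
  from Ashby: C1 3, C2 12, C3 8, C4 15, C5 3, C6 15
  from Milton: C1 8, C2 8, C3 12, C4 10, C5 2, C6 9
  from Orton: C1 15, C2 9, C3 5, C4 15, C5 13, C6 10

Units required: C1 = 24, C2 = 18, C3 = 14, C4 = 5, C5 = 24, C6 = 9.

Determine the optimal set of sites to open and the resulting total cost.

For any fixed open set, each zone goes to its cheapest open site; total = fixed + service.
{York, Ashby}: C1→Ashby 3·24=72, C2→York 8·18=144, C3→Ashby 8·14=112, C4→York 6·5=30, C5→Ashby 3·24=72, C6→York 2·9=18. Service 448; fixed 128; total 576.
{York, Ashby, Milton}: service 424 + fixed 201 = 625
{Ashby, Milton}: service 507 + fixed 137 = 644
{York, Ashby, Milton, Orton}: service 382 + fixed 345 = 727
(All 15 nonempty subsets were checked; York and Ashby is lowest.)

Open York and Ashby; minimum total cost 576.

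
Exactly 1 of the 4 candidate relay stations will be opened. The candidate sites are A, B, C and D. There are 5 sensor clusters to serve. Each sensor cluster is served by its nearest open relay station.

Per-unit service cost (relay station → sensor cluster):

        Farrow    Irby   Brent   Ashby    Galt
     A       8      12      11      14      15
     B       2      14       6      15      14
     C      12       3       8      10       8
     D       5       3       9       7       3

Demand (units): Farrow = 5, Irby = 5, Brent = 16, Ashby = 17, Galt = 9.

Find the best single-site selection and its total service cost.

Choose D only; total service cost 330.

With exactly 1 open, each sensor cluster uses its cheapest among the chosen.
{D}: Farrow→D 5·5=25, Irby→D 3·5=15, Brent→D 9·16=144, Ashby→D 7·17=119, Galt→D 3·9=27. Service cost 330.
{C}: service cost 445
{B}: service cost 557
Among all 4 size-1 choices, {D} is lowest.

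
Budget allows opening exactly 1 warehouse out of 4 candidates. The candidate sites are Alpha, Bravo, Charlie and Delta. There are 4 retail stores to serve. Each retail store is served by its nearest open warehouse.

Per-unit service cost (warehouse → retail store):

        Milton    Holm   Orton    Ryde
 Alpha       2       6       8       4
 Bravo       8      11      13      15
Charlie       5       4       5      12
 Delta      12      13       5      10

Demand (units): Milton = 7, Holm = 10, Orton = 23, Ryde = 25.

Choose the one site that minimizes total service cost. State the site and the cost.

With exactly 1 open, each retail store uses its cheapest among the chosen.
{Alpha}: Milton→Alpha 2·7=14, Holm→Alpha 6·10=60, Orton→Alpha 8·23=184, Ryde→Alpha 4·25=100. Service cost 358.
{Charlie}: service cost 490
{Delta}: service cost 579
Among all 4 size-1 choices, {Alpha} is lowest.

Choose Alpha only; total service cost 358.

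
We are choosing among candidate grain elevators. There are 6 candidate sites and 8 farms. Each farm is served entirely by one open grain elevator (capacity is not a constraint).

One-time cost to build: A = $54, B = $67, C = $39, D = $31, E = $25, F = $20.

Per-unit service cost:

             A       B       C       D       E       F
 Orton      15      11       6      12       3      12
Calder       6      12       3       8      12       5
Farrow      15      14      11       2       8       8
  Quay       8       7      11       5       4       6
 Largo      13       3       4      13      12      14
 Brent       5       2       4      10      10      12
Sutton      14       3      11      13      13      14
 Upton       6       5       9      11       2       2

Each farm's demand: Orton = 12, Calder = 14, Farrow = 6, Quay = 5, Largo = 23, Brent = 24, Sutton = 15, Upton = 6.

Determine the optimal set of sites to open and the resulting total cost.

Open B, C, D and E; minimum total cost 446.

For any fixed open set, each farm goes to its cheapest open site; total = fixed + service.
{B, C, D, E}: Orton→E 3·12=36, Calder→C 3·14=42, Farrow→D 2·6=12, Quay→E 4·5=20, Largo→B 3·23=69, Brent→B 2·24=48, Sutton→B 3·15=45, Upton→E 2·6=12. Service 284; fixed 162; total 446.
{B, C, E}: Orton→E 3·12=36, Calder→C 3·14=42, Farrow→E 8·6=48, Quay→E 4·5=20, Largo→B 3·23=69, Brent→B 2·24=48, Sutton→B 3·15=45, Upton→E 2·6=12. Service 320; fixed 131; total 451.
{B, D, E, F}: service 312 + fixed 143 = 455
{A, B, C, D, E, F}: Orton→E 3·12=36, Calder→C 3·14=42, Farrow→D 2·6=12, Quay→E 4·5=20, Largo→B 3·23=69, Brent→B 2·24=48, Sutton→B 3·15=45, Upton→E 2·6=12. Service 284; fixed 236; total 520.
No other subset beats 446.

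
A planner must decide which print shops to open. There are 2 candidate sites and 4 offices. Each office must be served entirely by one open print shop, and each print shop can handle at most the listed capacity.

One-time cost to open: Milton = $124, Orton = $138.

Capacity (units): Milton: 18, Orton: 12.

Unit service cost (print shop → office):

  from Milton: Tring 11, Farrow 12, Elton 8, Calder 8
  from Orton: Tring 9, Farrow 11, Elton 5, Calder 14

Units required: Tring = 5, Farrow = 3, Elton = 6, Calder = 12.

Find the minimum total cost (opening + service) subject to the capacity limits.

Minimum total cost: 469

Open {Milton, Orton}: Tring→Orton 9·5=45, Farrow→Milton 12·3=36, Elton→Orton 5·6=30, Calder→Milton 8·12=96.
Loads: Milton carries 15/18, Orton carries 11/12. Service 207; fixed 262; total 469.
Next best feasible plan costs 476.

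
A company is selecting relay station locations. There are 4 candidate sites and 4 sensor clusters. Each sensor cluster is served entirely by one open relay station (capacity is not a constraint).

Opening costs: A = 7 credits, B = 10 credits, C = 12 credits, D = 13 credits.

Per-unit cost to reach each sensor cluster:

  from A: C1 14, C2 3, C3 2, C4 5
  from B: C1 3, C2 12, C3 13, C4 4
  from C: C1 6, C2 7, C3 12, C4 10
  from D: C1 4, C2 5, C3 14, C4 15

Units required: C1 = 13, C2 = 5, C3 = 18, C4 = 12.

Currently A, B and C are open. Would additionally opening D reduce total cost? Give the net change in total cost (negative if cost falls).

No — net change +13 (cost rises by 13).

Current service cost with {A, B, C}: 138.
Adding D: each sensor cluster re-picks its cheapest; new service cost 138, saving 0.
Extra fixed cost: 13. Net change = 13 − 0 = 13.
(Totals: 167 → 180.)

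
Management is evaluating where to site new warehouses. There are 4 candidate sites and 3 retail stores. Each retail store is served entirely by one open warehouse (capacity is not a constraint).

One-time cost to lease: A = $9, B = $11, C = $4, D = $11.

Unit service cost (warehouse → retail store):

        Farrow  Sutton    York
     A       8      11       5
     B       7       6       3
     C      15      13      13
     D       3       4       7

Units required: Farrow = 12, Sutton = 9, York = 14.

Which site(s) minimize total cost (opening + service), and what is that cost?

Open B and D; minimum total cost 136.

For any fixed open set, each retail store goes to its cheapest open site; total = fixed + service.
{B, D}: Farrow→D 3·12=36, Sutton→D 4·9=36, York→B 3·14=42. Service 114; fixed 22; total 136.
{B, C, D}: Farrow→D 3·12=36, Sutton→D 4·9=36, York→B 3·14=42. Service 114; fixed 26; total 140.
{A, B, D}: Farrow→D 3·12=36, Sutton→D 4·9=36, York→B 3·14=42. Service 114; fixed 31; total 145.
{A, B, C, D}: service 114 + fixed 35 = 149
(All 15 nonempty subsets were checked; B and D is lowest.)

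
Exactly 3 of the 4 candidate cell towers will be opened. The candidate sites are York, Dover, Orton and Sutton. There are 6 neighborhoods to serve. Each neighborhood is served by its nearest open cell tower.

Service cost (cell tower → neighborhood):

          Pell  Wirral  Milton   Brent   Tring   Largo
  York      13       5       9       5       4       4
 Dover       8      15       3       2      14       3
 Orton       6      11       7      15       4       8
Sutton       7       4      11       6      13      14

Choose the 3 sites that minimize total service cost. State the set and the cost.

Choose Dover, Orton and Sutton; total service cost 22.

With exactly 3 open, each neighborhood uses its cheapest among the chosen.
{Dover, Orton, Sutton}: Pell→Orton 6, Wirral→Sutton 4, Milton→Dover 3, Brent→Dover 2, Tring→Orton 4, Largo→Dover 3. Service cost 22.
{York, Dover, Orton}: service cost 23
{York, Dover, Sutton}: service cost 23
Among all 4 size-3 choices, {Dover, Orton, Sutton} is lowest.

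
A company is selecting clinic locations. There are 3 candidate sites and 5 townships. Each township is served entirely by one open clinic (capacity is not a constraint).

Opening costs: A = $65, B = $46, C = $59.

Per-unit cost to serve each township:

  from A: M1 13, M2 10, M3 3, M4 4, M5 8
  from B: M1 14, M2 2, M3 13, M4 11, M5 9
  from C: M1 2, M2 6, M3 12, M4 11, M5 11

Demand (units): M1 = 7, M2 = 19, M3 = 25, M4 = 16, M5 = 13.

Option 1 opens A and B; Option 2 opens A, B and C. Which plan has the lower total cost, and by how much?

Option 2 is cheaper by 18.

Option 1: {A, B}: M1→A 13·7=91, M2→B 2·19=38, M3→A 3·25=75, M4→A 4·16=64, M5→A 8·13=104. Service 372; fixed 111; total 483.
Option 2: {A, B, C}: M1→C 2·7=14, M2→B 2·19=38, M3→A 3·25=75, M4→A 4·16=64, M5→A 8·13=104. Service 295; fixed 170; total 465.
Difference: |483 − 465| = 18.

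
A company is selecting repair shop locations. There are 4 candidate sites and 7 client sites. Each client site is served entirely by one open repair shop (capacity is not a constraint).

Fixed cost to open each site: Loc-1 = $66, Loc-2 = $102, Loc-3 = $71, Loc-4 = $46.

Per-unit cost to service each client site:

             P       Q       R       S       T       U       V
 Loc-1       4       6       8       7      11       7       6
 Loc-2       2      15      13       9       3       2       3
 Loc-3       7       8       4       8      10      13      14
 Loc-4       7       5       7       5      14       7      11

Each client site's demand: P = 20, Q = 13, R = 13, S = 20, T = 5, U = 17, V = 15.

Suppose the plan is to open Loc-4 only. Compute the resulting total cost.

Each client site is assigned to its cheapest site among the open ones.
{Loc-4}: P→Loc-4 7·20=140, Q→Loc-4 5·13=65, R→Loc-4 7·13=91, S→Loc-4 5·20=100, T→Loc-4 14·5=70, U→Loc-4 7·17=119, V→Loc-4 11·15=165. Service 750; fixed 46; total 796.

Total cost: 796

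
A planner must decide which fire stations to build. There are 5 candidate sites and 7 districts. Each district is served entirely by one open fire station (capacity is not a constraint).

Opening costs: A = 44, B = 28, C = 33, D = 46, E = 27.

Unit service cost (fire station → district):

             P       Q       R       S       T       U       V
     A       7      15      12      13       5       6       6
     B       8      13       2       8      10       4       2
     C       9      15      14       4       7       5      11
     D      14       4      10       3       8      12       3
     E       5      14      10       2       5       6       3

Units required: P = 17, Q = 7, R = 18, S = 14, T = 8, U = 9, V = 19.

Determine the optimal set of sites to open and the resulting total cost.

Open B, D and E; minimum total cost 392.

For any fixed open set, each district goes to its cheapest open site; total = fixed + service.
{B, D, E}: P→E 5·17=85, Q→D 4·7=28, R→B 2·18=36, S→E 2·14=28, T→E 5·8=40, U→B 4·9=36, V→B 2·19=38. Service 291; fixed 101; total 392.
{B, E}: service 354 + fixed 55 = 409
{B, C, D, E}: P→E 5·17=85, Q→D 4·7=28, R→B 2·18=36, S→E 2·14=28, T→E 5·8=40, U→B 4·9=36, V→B 2·19=38. Service 291; fixed 134; total 425.
{A, B, C, D, E}: service 291 + fixed 178 = 469
No other subset beats 392.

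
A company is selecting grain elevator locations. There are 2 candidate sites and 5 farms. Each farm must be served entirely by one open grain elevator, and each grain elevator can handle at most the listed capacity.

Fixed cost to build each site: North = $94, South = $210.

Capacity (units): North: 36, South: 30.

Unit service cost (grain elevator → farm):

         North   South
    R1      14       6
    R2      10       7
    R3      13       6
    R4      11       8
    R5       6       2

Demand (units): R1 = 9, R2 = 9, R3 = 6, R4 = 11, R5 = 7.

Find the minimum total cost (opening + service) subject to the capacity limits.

Open {North, South}: R1→South 6·9=54, R2→North 10·9=90, R3→South 6·6=36, R4→South 8·11=88, R5→North 6·7=42.
Loads: North carries 16/36, South carries 26/30. Service 310; fixed 304; total 614.
Next best feasible plan costs 619.

Minimum total cost: 614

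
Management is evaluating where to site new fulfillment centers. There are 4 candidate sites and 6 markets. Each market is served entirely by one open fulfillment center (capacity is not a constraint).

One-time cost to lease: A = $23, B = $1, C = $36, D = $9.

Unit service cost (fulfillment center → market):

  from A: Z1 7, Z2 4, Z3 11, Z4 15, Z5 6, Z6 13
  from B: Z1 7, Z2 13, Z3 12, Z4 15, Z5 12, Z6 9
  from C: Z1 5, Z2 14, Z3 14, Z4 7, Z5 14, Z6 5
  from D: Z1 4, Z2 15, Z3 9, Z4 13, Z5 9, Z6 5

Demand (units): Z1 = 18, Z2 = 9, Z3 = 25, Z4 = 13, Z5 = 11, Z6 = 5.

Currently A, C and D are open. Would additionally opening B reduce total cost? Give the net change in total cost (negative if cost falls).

Current service cost with {A, C, D}: 515.
Adding B: each market re-picks its cheapest; new service cost 515, saving 0.
Extra fixed cost: 1. Net change = 1 − 0 = 1.
(Totals: 583 → 584.)

No — net change +1 (cost rises by 1).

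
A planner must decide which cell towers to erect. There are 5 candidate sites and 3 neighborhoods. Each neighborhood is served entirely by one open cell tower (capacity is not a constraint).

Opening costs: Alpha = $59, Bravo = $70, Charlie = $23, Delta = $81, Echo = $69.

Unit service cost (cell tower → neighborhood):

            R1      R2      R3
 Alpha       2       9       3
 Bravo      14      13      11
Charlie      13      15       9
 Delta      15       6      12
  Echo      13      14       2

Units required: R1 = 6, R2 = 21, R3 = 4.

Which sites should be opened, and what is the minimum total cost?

For any fixed open set, each neighborhood goes to its cheapest open site; total = fixed + service.
{Alpha}: R1→Alpha 2·6=12, R2→Alpha 9·21=189, R3→Alpha 3·4=12. Service 213; fixed 59; total 272.
{Alpha, Delta}: service 150 + fixed 140 = 290
{Alpha, Charlie}: R1→Alpha 2·6=12, R2→Alpha 9·21=189, R3→Alpha 3·4=12. Service 213; fixed 82; total 295.
{Alpha, Bravo, Charlie, Delta, Echo}: R1→Alpha 2·6=12, R2→Delta 6·21=126, R3→Echo 2·4=8. Service 146; fixed 302; total 448.
No other subset beats 272.

Open Alpha only; minimum total cost 272.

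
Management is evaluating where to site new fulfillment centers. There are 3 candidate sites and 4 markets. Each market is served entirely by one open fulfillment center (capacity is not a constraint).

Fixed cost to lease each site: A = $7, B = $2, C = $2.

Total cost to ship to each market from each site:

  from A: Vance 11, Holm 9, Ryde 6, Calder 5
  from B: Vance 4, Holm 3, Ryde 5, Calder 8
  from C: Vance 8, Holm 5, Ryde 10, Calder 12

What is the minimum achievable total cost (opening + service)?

For any fixed open set, each market goes to its cheapest open site; total = fixed + service.
{B}: Vance→B 4, Holm→B 3, Ryde→B 5, Calder→B 8. Service 20; fixed 2; total 22.
{B, C}: service 20 + fixed 4 = 24
{A, B}: Vance→B 4, Holm→B 3, Ryde→B 5, Calder→A 5. Service 17; fixed 9; total 26.
{A, B, C}: Vance→B 4, Holm→B 3, Ryde→B 5, Calder→A 5. Service 17; fixed 11; total 28.
No other subset beats 22.

Minimum total cost: 22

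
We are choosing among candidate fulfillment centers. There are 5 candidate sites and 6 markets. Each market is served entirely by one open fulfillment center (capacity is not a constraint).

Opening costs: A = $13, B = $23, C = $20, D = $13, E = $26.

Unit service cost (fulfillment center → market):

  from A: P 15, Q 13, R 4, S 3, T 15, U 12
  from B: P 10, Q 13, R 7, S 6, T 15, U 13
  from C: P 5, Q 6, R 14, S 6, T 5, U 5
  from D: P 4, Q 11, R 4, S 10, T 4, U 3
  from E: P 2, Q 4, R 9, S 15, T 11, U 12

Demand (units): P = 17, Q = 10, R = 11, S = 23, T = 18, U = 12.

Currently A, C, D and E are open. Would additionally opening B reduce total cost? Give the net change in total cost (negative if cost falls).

No — net change +23 (cost rises by 23).

Current service cost with {A, C, D, E}: 295.
Adding B: each market re-picks its cheapest; new service cost 295, saving 0.
Extra fixed cost: 23. Net change = 23 − 0 = 23.
(Totals: 367 → 390.)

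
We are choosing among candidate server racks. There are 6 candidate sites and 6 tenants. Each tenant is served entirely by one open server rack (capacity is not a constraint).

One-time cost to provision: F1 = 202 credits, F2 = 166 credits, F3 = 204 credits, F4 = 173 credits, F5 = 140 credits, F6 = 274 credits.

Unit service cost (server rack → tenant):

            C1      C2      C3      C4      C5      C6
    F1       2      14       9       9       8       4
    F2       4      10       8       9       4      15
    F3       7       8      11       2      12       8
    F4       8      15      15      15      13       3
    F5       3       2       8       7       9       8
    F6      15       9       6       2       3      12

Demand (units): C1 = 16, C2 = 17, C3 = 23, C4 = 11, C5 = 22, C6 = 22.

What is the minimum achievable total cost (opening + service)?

Minimum total cost: 857

For any fixed open set, each tenant goes to its cheapest open site; total = fixed + service.
{F5}: C1→F5 3·16=48, C2→F5 2·17=34, C3→F5 8·23=184, C4→F5 7·11=77, C5→F5 9·22=198, C6→F5 8·22=176. Service 717; fixed 140; total 857.
{F5, F6}: service 484 + fixed 414 = 898
{F2, F5}: service 607 + fixed 306 = 913
{F1, F2, F3, F4, F5, F6}: service 358 + fixed 1159 = 1517
No other subset beats 857.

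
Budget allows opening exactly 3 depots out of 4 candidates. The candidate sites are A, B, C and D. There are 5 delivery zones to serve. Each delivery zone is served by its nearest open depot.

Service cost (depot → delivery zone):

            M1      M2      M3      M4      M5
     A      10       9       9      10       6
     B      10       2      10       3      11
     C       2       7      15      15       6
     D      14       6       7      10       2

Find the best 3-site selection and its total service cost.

Choose B, C and D; total service cost 16.

With exactly 3 open, each delivery zone uses its cheapest among the chosen.
{B, C, D}: M1→C 2, M2→B 2, M3→D 7, M4→B 3, M5→D 2. Service cost 16.
{A, B, C}: service cost 22
{A, B, D}: service cost 24
Among all 4 size-3 choices, {B, C, D} is lowest.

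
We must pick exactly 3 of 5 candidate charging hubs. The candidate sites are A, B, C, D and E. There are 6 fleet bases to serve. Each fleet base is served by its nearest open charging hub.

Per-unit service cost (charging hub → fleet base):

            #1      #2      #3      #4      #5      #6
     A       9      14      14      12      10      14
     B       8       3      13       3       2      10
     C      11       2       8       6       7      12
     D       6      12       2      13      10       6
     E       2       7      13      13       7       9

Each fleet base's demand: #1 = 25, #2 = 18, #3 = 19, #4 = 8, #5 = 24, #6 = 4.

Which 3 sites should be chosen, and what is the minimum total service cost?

Choose B, D and E; total service cost 238.

With exactly 3 open, each fleet base uses its cheapest among the chosen.
{B, D, E}: #1→E 2·25=50, #2→B 3·18=54, #3→D 2·19=38, #4→B 3·8=24, #5→B 2·24=48, #6→D 6·4=24. Service cost 238.
{B, C, D}: service cost 320
{A, B, D}: service cost 338
Among all 10 size-3 choices, {B, D, E} is lowest.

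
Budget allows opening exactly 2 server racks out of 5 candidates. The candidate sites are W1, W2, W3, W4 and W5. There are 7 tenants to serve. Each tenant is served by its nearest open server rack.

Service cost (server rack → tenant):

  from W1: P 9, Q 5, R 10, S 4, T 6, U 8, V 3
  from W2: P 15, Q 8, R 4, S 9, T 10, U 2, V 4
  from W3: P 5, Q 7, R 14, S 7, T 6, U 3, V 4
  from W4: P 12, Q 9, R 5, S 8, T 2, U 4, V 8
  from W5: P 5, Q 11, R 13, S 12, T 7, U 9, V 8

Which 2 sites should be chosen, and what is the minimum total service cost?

With exactly 2 open, each tenant uses its cheapest among the chosen.
{W1, W4}: P→W1 9, Q→W1 5, R→W4 5, S→W1 4, T→W4 2, U→W4 4, V→W1 3. Service cost 32.
{W1, W2}: service cost 33
{W3, W4}: service cost 33
Among all 10 size-2 choices, {W1, W4} is lowest.

Choose W1 and W4; total service cost 32.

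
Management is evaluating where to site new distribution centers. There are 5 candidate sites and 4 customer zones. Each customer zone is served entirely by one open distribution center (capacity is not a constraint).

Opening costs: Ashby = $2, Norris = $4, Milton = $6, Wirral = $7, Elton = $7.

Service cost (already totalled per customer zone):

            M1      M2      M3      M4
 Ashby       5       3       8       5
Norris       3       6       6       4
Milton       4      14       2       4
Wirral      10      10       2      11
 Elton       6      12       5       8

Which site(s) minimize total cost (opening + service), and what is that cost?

Open Ashby and Milton; minimum total cost 21.

For any fixed open set, each customer zone goes to its cheapest open site; total = fixed + service.
{Ashby, Milton}: M1→Milton 4, M2→Ashby 3, M3→Milton 2, M4→Milton 4. Service 13; fixed 8; total 21.
{Ashby, Norris}: service 16 + fixed 6 = 22
{Ashby}: M1→Ashby 5, M2→Ashby 3, M3→Ashby 8, M4→Ashby 5. Service 21; fixed 2; total 23.
{Ashby, Norris, Milton, Wirral, Elton}: M1→Norris 3, M2→Ashby 3, M3→Milton 2, M4→Norris 4. Service 12; fixed 26; total 38.
No other subset beats 21.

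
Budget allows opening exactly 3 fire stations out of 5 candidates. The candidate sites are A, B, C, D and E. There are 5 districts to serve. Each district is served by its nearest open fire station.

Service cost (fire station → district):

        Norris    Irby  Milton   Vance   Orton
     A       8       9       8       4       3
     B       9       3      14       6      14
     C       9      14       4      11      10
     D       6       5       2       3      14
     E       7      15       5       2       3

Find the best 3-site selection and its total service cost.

Choose B, D and E; total service cost 16.

With exactly 3 open, each district uses its cheapest among the chosen.
{B, D, E}: Norris→D 6, Irby→B 3, Milton→D 2, Vance→E 2, Orton→E 3. Service cost 16.
{A, B, D}: service cost 17
{A, D, E}: service cost 18
Among all 10 size-3 choices, {B, D, E} is lowest.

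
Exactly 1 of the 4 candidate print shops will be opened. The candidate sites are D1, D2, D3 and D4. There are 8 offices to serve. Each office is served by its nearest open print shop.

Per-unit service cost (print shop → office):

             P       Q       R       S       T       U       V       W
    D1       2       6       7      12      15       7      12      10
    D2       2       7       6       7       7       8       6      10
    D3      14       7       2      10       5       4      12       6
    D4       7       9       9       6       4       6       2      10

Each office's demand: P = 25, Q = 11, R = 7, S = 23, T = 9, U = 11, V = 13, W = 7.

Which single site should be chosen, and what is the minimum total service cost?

Choose D2 only; total service cost 629.

With exactly 1 open, each office uses its cheapest among the chosen.
{D2}: P→D2 2·25=50, Q→D2 7·11=77, R→D2 6·7=42, S→D2 7·23=161, T→D2 7·9=63, U→D2 8·11=88, V→D2 6·13=78, W→D2 10·7=70. Service cost 629.
{D4}: service cost 673
{D1}: service cost 879
Among all 4 size-1 choices, {D2} is lowest.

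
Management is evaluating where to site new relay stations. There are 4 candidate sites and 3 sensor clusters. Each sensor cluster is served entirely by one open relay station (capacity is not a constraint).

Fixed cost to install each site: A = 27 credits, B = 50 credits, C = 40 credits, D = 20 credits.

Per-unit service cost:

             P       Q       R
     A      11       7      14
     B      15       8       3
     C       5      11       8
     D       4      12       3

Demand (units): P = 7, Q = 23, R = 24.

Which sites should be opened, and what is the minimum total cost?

Open A and D; minimum total cost 308.

For any fixed open set, each sensor cluster goes to its cheapest open site; total = fixed + service.
{A, D}: P→D 4·7=28, Q→A 7·23=161, R→D 3·24=72. Service 261; fixed 47; total 308.
{A, C, D}: P→D 4·7=28, Q→A 7·23=161, R→D 3·24=72. Service 261; fixed 87; total 348.
{B, D}: P→D 4·7=28, Q→B 8·23=184, R→B 3·24=72. Service 284; fixed 70; total 354.
{A, B, C, D}: P→D 4·7=28, Q→A 7·23=161, R→B 3·24=72. Service 261; fixed 137; total 398.
No other subset beats 308.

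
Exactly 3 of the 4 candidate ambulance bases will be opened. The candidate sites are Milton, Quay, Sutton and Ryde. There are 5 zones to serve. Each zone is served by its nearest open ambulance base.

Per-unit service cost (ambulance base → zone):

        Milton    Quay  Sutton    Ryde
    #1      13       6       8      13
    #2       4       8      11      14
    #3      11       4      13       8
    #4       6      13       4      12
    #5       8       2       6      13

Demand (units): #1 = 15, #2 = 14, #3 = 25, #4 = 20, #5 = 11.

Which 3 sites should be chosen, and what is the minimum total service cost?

With exactly 3 open, each zone uses its cheapest among the chosen.
{Milton, Quay, Sutton}: #1→Quay 6·15=90, #2→Milton 4·14=56, #3→Quay 4·25=100, #4→Sutton 4·20=80, #5→Quay 2·11=22. Service cost 348.
{Milton, Quay, Ryde}: service cost 388
{Quay, Sutton, Ryde}: service cost 404
Among all 4 size-3 choices, {Milton, Quay, Sutton} is lowest.

Choose Milton, Quay and Sutton; total service cost 348.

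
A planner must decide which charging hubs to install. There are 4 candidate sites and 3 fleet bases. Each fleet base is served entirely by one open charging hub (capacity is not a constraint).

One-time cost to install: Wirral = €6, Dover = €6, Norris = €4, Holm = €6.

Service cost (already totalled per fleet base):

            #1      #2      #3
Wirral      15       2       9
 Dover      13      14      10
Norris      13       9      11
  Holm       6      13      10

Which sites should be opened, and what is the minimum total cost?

Open Wirral and Holm; minimum total cost 29.

For any fixed open set, each fleet base goes to its cheapest open site; total = fixed + service.
{Wirral, Holm}: #1→Holm 6, #2→Wirral 2, #3→Wirral 9. Service 17; fixed 12; total 29.
{Wirral}: #1→Wirral 15, #2→Wirral 2, #3→Wirral 9. Service 26; fixed 6; total 32.
{Wirral, Norris, Holm}: #1→Holm 6, #2→Wirral 2, #3→Wirral 9. Service 17; fixed 16; total 33.
{Wirral, Dover, Norris, Holm}: #1→Holm 6, #2→Wirral 2, #3→Wirral 9. Service 17; fixed 22; total 39.
(All 15 nonempty subsets were checked; Wirral and Holm is lowest.)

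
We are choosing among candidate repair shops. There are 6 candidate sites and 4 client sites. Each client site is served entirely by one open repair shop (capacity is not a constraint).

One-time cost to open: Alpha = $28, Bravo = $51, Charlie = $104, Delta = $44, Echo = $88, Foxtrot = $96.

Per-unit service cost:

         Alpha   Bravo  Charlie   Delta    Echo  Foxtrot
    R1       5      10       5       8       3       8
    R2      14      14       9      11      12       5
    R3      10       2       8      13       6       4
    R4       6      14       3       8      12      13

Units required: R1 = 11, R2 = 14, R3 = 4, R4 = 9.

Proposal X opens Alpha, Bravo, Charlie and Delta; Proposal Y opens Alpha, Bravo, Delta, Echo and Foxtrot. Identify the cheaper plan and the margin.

Proposal X: {Alpha, Bravo, Charlie, Delta}: R1→Alpha 5·11=55, R2→Charlie 9·14=126, R3→Bravo 2·4=8, R4→Charlie 3·9=27. Service 216; fixed 227; total 443.
Proposal Y: {Alpha, Bravo, Delta, Echo, Foxtrot}: R1→Echo 3·11=33, R2→Foxtrot 5·14=70, R3→Bravo 2·4=8, R4→Alpha 6·9=54. Service 165; fixed 307; total 472.
Difference: |443 − 472| = 29.

Proposal X is cheaper by 29.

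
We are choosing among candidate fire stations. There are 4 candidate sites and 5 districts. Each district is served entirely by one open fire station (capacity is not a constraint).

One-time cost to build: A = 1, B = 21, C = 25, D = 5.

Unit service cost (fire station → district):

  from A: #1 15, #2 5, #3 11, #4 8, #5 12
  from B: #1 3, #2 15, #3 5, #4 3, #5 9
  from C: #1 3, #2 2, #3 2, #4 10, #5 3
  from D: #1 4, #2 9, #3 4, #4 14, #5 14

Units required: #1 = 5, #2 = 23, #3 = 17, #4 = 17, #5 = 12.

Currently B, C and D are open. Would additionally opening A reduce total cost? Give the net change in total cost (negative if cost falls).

Current service cost with {B, C, D}: 182.
Adding A: each district re-picks its cheapest; new service cost 182, saving 0.
Extra fixed cost: 1. Net change = 1 − 0 = 1.
(Totals: 233 → 234.)

No — net change +1 (cost rises by 1).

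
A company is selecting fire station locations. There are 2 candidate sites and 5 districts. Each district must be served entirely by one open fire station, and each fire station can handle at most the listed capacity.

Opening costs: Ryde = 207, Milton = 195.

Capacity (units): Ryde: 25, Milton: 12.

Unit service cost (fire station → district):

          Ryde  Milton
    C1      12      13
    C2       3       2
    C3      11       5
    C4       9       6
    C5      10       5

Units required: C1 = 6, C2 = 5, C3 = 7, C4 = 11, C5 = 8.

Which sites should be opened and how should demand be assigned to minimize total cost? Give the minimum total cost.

Open {Ryde, Milton}: C1→Ryde 12·6=72, C2→Milton 2·5=10, C3→Milton 5·7=35, C4→Ryde 9·11=99, C5→Ryde 10·8=80.
Loads: Ryde carries 25/25, Milton carries 12/12. Service 296; fixed 402; total 698.

Minimum total cost: 698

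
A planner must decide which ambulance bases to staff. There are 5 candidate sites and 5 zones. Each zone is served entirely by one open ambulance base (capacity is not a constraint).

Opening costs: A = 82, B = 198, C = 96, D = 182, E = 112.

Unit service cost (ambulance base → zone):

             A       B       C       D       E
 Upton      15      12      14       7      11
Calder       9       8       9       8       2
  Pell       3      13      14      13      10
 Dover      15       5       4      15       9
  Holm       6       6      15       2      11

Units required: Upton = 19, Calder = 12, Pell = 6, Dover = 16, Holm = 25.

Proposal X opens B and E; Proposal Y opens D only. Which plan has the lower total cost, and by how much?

Proposal X: {B, E}: Upton→E 11·19=209, Calder→E 2·12=24, Pell→E 10·6=60, Dover→B 5·16=80, Holm→B 6·25=150. Service 523; fixed 310; total 833.
Proposal Y: {D}: Upton→D 7·19=133, Calder→D 8·12=96, Pell→D 13·6=78, Dover→D 15·16=240, Holm→D 2·25=50. Service 597; fixed 182; total 779.
Difference: |833 − 779| = 54.

Proposal Y is cheaper by 54.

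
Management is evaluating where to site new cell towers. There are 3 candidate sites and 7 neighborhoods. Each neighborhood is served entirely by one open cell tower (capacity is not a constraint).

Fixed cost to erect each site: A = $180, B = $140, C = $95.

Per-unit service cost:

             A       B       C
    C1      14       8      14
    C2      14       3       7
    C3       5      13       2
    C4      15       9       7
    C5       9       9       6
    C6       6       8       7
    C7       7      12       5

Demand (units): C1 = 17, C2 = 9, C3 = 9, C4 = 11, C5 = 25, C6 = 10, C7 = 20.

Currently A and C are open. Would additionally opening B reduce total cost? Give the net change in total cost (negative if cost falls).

No — net change +2 (cost rises by 2).

Current service cost with {A, C}: 706.
Adding B: each neighborhood re-picks its cheapest; new service cost 568, saving 138.
Extra fixed cost: 140. Net change = 140 − 138 = 2.
(Totals: 981 → 983.)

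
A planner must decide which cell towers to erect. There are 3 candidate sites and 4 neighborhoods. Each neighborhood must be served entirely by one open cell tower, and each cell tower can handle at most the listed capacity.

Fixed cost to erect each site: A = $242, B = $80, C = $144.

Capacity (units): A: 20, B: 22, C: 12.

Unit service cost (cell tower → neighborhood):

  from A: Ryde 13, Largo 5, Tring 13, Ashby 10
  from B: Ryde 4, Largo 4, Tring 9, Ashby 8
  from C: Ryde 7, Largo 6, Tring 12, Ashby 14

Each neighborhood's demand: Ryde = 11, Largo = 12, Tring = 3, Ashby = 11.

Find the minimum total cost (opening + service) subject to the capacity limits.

Open {A, B}: Ryde→B 4·11=44, Largo→A 5·12=60, Tring→A 13·3=39, Ashby→B 8·11=88.
Loads: A carries 15/20, B carries 22/22. Service 231; fixed 322; total 553.
Next best feasible plan costs 694.

Minimum total cost: 553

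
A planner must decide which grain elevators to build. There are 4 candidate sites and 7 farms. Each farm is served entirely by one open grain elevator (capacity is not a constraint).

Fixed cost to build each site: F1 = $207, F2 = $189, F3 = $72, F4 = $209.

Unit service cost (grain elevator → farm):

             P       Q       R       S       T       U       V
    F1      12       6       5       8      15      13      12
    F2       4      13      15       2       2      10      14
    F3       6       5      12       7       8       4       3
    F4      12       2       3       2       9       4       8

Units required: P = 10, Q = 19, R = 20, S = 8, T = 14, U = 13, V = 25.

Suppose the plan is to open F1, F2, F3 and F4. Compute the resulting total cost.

Total cost: 986

Each farm is assigned to its cheapest site among the open ones.
{F1, F2, F3, F4}: P→F2 4·10=40, Q→F4 2·19=38, R→F4 3·20=60, S→F2 2·8=16, T→F2 2·14=28, U→F3 4·13=52, V→F3 3·25=75. Service 309; fixed 677; total 986.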